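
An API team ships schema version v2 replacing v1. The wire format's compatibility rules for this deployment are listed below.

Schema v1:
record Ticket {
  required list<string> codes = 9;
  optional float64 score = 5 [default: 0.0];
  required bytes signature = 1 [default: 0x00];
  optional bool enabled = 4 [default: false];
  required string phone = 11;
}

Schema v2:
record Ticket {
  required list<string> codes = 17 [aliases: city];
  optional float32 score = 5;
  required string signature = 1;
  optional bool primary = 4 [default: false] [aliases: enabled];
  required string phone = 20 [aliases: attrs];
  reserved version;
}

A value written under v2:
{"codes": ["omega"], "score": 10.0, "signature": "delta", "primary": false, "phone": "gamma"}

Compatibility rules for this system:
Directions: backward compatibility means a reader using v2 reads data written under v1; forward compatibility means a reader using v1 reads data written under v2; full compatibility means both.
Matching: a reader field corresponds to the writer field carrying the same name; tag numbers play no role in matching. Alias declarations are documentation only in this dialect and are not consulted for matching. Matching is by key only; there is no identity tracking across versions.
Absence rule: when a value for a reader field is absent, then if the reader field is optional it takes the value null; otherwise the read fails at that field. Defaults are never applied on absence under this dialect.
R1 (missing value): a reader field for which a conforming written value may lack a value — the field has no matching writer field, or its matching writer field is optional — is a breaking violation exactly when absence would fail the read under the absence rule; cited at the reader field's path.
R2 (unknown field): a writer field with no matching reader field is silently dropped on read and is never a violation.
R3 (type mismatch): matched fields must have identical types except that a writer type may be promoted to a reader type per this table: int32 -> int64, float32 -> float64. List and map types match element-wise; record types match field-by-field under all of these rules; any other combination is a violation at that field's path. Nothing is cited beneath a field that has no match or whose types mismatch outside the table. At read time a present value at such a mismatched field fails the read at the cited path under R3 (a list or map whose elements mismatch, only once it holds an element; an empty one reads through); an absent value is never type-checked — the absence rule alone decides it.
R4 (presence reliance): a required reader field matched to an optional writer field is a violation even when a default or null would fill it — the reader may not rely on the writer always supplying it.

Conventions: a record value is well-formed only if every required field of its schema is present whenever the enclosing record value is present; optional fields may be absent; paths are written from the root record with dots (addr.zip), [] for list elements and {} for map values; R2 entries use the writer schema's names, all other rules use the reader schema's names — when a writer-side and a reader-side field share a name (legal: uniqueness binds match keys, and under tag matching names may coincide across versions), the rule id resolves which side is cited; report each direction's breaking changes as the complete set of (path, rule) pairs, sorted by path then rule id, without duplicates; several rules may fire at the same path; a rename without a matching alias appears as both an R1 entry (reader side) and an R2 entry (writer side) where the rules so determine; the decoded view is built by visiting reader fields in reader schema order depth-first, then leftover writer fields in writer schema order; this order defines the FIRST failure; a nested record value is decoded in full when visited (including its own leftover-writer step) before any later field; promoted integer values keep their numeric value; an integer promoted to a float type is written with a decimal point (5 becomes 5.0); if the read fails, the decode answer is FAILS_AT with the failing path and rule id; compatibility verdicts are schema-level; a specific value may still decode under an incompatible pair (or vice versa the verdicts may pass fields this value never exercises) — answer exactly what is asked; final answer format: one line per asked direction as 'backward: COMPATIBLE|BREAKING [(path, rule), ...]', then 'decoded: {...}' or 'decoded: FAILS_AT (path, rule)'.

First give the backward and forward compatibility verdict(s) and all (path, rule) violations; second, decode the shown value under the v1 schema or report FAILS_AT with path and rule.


backward: BREAKING [(score, R3), (signature, R3)]; forward: BREAKING [(signature, R3)]; decoded: FAILS_AT (signature, R3)

in Ticket below, arrows point writer -> reader
checking backward for Ticket: reader v2 against writer v1:
  writer required, list<string> -> list<string>: reader codes maps from writer codes
  writer optional, float64 -> float32: reader score maps from writer score
  writer required, bytes -> string: reader signature maps from writer signature
  primary has no writer counterpart
  writer required, string -> string: reader phone maps from writer phone
  writer enabled: unknown to reader
  rule R3 violated at score
  rule R3 violated at signature
  backward on Ticket therefore BREAKING (2)
checking forward for Ticket: reader v1 against writer v2:
  writer required, list<string> -> list<string>: reader codes maps from writer codes
  writer optional, float32 -> float64: reader score maps from writer score
  writer required, string -> bytes: reader signature maps from writer signature
  enabled has no writer counterpart
  writer required, string -> string: reader phone maps from writer phone
  writer primary: unknown to reader
  rule R3 violated at signature
  forward on Ticket therefore BREAKING (1)
decoding the Ticket value with the v1 reader:
  codes := ["omega"]
  score := 10.0 (float32 -> float64)
  read fails at signature under R3
  => FAILS_AT (signature, R3)


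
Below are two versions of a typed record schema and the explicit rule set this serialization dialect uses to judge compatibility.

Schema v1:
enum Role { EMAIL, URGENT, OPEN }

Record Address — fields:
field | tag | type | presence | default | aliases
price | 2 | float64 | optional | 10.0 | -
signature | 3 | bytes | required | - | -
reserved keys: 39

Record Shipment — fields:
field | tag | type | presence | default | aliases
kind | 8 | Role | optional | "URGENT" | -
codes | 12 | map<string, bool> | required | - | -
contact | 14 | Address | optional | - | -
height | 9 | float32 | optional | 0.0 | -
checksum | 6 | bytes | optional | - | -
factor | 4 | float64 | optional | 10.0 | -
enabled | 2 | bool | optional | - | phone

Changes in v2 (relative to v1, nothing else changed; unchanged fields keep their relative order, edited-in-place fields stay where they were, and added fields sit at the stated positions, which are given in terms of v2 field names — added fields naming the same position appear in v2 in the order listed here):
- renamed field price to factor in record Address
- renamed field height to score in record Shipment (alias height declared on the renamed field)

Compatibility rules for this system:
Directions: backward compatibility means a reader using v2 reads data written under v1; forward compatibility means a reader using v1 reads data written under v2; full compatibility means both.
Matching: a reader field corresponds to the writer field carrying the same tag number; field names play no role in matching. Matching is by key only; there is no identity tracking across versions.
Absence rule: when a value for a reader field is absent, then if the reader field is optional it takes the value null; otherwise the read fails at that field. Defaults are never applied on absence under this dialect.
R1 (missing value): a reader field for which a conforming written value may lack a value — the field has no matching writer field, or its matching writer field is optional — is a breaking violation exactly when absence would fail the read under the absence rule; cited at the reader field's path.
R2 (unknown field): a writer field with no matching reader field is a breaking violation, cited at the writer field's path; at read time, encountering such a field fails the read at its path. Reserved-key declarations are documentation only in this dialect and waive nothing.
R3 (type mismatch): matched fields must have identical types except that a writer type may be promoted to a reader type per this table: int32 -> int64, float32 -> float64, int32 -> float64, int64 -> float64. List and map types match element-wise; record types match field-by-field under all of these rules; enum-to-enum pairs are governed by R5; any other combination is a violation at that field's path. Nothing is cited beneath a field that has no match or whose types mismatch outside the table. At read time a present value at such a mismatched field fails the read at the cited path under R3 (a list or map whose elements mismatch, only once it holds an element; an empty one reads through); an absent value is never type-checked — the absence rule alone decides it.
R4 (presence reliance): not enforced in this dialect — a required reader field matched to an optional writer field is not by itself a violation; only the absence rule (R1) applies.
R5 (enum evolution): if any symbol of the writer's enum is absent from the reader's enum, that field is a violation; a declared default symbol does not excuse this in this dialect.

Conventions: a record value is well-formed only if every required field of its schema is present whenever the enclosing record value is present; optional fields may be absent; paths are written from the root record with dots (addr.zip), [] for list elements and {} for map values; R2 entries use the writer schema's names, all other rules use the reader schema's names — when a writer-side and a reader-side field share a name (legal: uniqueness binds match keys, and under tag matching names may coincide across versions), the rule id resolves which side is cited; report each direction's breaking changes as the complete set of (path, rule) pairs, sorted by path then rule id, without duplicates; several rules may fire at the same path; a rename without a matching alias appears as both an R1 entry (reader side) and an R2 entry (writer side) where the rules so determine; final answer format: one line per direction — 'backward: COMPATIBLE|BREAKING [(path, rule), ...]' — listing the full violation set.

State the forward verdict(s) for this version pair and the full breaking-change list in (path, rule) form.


arrows below run writer -> reader for Shipment
forward pass over Shipment, reader schema v1, writer schema v2:
  kind: Role -> Role, writer optional; from kind
  codes: map<string, bool> -> map<string, bool>, writer required; from codes
  contact: Address -> Address, writer optional; from contact
  height: float32 -> float32, writer optional; from score
  checksum: bytes -> bytes, writer optional; from checksum
  factor: float64 -> float64, writer optional; from factor
  enabled: bool -> bool, writer optional; from enabled
  contact.price: float64 -> float64, writer optional; from contact.factor
  contact.signature: bytes -> bytes, writer required; from contact.signature
  => forward verdict for Shipment: COMPATIBLE, no violations
diffs on Shipment not affecting the asked answer:
  renamed field price to factor in record Address -> fires no rule on Shipment, leaving the asked answer as it is
  renamed field height to score in record Shipment (alias height declared on the renamed field) -> fires no rule on Shipment, leaving the asked answer as it is

forward: COMPATIBLE []


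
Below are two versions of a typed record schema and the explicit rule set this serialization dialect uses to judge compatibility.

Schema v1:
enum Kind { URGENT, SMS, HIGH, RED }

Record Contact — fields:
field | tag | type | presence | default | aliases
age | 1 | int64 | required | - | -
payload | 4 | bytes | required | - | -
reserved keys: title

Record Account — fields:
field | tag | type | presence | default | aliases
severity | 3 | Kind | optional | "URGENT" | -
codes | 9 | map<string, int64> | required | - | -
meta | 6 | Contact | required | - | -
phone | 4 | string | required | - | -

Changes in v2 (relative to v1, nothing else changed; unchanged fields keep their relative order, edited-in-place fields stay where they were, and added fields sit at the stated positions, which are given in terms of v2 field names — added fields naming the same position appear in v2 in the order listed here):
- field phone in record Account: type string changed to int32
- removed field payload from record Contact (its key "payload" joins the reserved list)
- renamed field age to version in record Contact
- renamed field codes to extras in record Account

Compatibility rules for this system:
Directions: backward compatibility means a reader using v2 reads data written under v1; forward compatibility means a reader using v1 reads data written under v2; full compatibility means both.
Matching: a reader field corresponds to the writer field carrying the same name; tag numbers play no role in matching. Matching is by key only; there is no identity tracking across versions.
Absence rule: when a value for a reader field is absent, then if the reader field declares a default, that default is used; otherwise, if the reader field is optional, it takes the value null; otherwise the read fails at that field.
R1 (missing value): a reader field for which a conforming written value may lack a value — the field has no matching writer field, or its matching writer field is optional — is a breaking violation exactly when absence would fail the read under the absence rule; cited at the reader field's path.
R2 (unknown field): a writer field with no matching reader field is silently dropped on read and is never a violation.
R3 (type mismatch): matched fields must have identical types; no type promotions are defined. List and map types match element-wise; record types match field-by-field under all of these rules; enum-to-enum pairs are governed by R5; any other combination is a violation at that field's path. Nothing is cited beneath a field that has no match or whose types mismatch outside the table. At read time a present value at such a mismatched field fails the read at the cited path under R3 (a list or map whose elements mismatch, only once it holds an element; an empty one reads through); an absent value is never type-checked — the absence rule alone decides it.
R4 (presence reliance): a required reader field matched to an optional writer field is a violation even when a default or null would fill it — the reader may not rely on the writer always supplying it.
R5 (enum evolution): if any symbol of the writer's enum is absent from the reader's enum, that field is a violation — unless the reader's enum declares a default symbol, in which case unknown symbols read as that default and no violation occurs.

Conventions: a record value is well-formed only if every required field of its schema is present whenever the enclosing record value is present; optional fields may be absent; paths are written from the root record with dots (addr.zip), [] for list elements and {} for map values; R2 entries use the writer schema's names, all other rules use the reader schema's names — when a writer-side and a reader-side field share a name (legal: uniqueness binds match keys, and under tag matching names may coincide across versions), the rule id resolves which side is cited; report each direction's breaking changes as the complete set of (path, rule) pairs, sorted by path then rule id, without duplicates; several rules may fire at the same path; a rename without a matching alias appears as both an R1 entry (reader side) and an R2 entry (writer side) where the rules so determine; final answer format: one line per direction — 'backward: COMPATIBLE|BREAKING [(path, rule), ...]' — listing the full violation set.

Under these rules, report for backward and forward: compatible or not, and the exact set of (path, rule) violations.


each type pair in Account: writer, then reader
checking backward for Account: reader v2 against writer v1:
  severity <- severity (Kind -> Kind, writer optional)
  extras: no writer-side match
  meta <- meta (Contact -> Contact, writer required)
  phone <- phone (string -> int32, writer required)
  leftover writer field: codes
  meta.version: no writer-side match
  leftover writer field: meta.age
  leftover writer field: meta.payload
  breaking: (extras, R1)
  breaking: (meta.version, R1)
  breaking: (phone, R3)
  => backward: BREAKING (3)
checking forward for Account: reader v1 against writer v2:
  severity <- severity (Kind -> Kind, writer optional)
  codes: no writer-side match
  meta <- meta (Contact -> Contact, writer required)
  phone <- phone (int32 -> string, writer required)
  leftover writer field: extras
  meta.age: no writer-side match
  meta.payload: no writer-side match
  leftover writer field: meta.version
  breaking: (codes, R1)
  breaking: (meta.age, R1)
  breaking: (meta.payload, R1)
  breaking: (phone, R3)
  => forward: BREAKING (4)

backward: BREAKING [(extras, R1), (meta.version, R1), (phone, R3)]; forward: BREAKING [(codes, R1), (meta.age, R1), (meta.payload, R1), (phone, R3)]


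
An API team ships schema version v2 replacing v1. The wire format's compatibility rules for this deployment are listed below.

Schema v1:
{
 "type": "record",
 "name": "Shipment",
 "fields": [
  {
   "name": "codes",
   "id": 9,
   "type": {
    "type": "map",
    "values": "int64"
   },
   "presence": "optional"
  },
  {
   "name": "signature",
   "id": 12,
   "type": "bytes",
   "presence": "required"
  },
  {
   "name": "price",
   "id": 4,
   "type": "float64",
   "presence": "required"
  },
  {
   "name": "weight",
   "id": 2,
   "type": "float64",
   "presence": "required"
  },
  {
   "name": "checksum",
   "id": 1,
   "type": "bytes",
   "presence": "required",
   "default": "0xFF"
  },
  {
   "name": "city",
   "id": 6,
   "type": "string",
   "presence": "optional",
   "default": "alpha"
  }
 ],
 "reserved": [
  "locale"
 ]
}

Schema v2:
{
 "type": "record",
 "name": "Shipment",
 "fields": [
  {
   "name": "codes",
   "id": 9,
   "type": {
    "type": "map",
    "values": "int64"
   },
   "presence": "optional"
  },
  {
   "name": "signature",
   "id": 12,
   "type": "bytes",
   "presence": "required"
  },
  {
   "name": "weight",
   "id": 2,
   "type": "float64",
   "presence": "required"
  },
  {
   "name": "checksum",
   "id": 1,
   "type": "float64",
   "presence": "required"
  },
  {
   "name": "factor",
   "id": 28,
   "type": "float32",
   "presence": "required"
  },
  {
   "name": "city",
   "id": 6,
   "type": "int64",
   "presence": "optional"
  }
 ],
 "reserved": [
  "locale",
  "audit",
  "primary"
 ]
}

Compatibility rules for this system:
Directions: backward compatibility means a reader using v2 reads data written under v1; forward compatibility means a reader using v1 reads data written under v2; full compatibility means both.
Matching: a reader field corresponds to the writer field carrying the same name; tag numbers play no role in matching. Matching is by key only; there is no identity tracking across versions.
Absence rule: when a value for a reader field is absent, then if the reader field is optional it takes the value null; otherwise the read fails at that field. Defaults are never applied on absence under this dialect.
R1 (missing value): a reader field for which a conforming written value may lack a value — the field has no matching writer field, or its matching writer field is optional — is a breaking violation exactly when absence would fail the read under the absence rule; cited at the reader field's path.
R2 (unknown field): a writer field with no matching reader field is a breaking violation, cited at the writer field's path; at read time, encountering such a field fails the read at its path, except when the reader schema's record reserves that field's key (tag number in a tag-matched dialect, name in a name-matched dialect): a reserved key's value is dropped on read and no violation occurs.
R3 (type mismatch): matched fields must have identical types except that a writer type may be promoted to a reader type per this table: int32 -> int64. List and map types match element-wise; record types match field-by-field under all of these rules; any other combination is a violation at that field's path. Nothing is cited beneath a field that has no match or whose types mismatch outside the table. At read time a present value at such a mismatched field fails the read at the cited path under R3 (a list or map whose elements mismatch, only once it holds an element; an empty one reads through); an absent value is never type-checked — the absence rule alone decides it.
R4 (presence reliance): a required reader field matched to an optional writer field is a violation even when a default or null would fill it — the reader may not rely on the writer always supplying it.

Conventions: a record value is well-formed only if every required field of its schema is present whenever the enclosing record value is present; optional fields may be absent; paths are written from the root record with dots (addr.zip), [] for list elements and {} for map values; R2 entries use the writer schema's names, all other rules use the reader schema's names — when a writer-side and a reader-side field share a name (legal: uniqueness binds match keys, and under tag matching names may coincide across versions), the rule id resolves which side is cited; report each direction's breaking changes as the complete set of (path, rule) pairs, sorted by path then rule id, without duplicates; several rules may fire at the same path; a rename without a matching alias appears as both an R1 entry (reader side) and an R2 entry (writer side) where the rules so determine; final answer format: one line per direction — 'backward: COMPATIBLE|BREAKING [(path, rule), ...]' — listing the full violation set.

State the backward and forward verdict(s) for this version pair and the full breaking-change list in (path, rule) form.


in Shipment below, arrows point writer -> reader
checking backward for Shipment: reader v2 against writer v1:
  map<string, int64> -> map<string, int64>, writer optional: codes aligns to codes
  bytes -> bytes, writer required: signature aligns to signature
  float64 -> float64, writer required: weight aligns to weight
  bytes -> float64, writer required: checksum aligns to checksum
  no writer field matches reader factor
  string -> int64, writer optional: city aligns to city
  writer price: unknown to reader
  violation R3 at checksum
  violation R3 at city
  violation R1 at factor
  violation R2 at price
  backward on Shipment therefore BREAKING (4)
checking forward for Shipment: reader v1 against writer v2:
  map<string, int64> -> map<string, int64>, writer optional: codes aligns to codes
  bytes -> bytes, writer required: signature aligns to signature
  no writer field matches reader price
  float64 -> float64, writer required: weight aligns to weight
  float64 -> bytes, writer required: checksum aligns to checksum
  int64 -> string, writer optional: city aligns to city
  writer factor: unknown to reader
  violation R3 at checksum
  violation R3 at city
  violation R2 at factor
  violation R1 at price
  forward on Shipment therefore BREAKING (4)

backward: BREAKING [(checksum, R3), (city, R3), (factor, R1), (price, R2)]; forward: BREAKING [(checksum, R3), (city, R3), (factor, R2), (price, R1)]


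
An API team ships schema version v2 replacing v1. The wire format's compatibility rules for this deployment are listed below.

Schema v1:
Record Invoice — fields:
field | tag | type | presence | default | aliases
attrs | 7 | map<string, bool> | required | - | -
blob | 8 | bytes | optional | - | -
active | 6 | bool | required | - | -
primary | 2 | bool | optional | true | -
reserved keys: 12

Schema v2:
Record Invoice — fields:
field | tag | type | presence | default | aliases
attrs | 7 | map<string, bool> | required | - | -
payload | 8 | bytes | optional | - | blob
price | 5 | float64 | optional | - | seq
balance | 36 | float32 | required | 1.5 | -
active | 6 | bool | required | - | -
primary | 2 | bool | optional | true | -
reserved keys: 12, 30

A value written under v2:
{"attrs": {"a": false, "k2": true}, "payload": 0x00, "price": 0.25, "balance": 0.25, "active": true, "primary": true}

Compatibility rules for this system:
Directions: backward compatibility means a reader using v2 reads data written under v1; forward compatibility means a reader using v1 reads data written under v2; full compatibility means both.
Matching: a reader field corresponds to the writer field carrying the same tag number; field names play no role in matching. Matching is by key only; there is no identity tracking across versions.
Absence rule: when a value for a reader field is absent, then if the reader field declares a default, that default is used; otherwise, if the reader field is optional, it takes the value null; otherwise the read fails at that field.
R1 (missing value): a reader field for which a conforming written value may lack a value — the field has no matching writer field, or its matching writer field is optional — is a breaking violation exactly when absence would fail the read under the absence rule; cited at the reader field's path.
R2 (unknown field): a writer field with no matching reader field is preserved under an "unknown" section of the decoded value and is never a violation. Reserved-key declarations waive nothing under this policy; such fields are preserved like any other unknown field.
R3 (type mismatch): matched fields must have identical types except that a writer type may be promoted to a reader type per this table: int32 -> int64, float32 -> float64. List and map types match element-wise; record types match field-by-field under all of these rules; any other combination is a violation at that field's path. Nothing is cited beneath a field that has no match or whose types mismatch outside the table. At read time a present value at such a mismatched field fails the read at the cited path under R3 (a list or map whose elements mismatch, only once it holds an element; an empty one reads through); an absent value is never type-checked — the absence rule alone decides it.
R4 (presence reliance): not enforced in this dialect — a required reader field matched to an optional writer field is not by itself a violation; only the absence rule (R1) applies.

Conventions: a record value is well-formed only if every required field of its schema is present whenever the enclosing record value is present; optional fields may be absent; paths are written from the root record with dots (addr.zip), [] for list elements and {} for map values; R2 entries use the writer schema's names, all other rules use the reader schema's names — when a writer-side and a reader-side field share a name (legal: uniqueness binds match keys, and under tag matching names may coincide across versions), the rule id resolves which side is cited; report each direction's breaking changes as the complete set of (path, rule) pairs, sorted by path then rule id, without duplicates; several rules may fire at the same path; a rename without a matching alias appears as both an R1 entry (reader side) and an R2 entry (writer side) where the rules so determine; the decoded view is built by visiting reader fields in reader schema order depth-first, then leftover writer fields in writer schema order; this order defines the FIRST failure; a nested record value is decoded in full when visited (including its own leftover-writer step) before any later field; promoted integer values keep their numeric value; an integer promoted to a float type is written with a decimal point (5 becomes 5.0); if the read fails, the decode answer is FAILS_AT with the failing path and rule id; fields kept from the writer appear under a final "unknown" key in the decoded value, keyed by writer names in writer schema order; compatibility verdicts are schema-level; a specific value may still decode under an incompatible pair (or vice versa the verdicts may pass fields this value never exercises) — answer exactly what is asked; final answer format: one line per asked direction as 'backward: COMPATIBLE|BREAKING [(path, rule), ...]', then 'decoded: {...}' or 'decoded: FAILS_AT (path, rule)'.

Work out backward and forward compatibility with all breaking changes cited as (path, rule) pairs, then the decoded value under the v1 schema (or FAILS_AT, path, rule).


each type pair in Invoice: writer, then reader
backward analysis of Invoice with v2 as reader and v1 as writer:
  attrs: paired with writer attrs (map<string, bool> -> map<string, bool>; writer required)
  payload: paired with writer blob (bytes -> bytes; writer optional)
  price: no writer match
  balance: no writer match
  active: paired with writer active (bool -> bool; writer required)
  primary: paired with writer primary (bool -> bool; writer optional)
  => backward: COMPATIBLE
forward analysis of Invoice with v1 as reader and v2 as writer:
  attrs: paired with writer attrs (map<string, bool> -> map<string, bool>; writer required)
  blob: paired with writer payload (bytes -> bytes; writer optional)
  active: paired with writer active (bool -> bool; writer required)
  primary: paired with writer primary (bool -> bool; writer optional)
  leftover writer field: price
  leftover writer field: balance
  => forward: COMPATIBLE
decode (reader v1):
  attrs := {"a": false, "k2": true}
  blob := 0x00 (from writer payload)
  active := true
  primary := true
  writer price: kept under "unknown"
  writer balance: kept under "unknown"
  => decoded: {"attrs": {"a": false, "k2": true}, "blob": 0x00, "active": true, "primary": true, "unknown": {"price": 0.25, "balance": 0.25}}

backward: COMPATIBLE []; forward: COMPATIBLE []; decoded: {"attrs": {"a": false, "k2": true}, "blob": 0x00, "active": true, "primary": true, "unknown": {"price": 0.25, "balance": 0.25}}


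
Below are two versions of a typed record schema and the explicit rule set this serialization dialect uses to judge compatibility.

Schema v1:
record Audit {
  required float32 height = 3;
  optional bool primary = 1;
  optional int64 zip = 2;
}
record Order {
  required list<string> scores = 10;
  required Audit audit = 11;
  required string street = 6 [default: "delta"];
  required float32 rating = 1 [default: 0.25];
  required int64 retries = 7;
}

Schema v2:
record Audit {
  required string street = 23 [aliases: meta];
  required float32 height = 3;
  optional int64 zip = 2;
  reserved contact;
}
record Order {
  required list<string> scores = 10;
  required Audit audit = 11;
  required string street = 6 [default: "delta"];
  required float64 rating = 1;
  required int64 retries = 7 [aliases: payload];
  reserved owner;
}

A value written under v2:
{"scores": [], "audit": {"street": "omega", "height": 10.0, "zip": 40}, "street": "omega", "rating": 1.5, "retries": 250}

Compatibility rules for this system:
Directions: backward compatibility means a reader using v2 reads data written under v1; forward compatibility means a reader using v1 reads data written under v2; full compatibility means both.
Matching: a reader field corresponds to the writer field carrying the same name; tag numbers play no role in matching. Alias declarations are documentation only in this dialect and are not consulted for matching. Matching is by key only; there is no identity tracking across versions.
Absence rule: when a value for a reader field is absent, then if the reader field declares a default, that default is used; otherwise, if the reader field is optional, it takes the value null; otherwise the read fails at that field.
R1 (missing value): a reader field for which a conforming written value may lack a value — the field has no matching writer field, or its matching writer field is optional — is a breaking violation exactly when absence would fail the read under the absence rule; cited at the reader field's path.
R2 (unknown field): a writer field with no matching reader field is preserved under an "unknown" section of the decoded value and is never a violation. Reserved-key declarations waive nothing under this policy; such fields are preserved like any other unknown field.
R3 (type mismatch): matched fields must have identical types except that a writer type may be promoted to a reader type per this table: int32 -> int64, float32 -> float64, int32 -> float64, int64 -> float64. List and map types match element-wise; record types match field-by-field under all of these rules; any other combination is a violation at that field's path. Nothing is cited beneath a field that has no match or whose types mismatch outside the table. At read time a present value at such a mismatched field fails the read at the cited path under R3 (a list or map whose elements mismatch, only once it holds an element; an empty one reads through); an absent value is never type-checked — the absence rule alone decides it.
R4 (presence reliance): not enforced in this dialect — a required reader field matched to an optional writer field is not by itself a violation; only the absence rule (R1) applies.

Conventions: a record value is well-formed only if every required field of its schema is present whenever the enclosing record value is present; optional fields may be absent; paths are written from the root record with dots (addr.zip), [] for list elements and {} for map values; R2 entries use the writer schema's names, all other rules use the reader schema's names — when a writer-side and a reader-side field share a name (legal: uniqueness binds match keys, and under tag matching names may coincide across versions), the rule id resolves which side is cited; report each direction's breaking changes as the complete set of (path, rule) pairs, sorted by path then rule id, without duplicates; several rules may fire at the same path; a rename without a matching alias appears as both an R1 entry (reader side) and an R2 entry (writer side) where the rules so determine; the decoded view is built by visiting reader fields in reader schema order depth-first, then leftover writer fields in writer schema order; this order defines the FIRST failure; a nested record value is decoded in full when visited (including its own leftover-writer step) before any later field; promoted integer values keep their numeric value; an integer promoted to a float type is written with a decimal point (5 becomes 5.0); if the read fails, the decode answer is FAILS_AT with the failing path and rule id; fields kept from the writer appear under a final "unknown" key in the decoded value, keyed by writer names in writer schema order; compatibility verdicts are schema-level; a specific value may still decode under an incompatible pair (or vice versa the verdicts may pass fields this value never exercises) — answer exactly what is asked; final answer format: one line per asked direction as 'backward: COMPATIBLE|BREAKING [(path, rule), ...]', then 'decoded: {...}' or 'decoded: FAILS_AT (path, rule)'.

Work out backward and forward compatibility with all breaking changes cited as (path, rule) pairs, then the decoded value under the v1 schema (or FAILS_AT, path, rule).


backward: BREAKING [(audit.street, R1)]; forward: BREAKING [(rating, R3)]; decoded: FAILS_AT (rating, R3)

the writer's type comes first in each Order pair
checking backward for Order: reader v2 against writer v1:
  list<string> -> list<string>, writer required: scores aligns to scores
  Audit -> Audit, writer required: audit aligns to audit
  string -> string, writer required: street aligns to street
  float32 -> float64, writer required: rating aligns to rating
  int64 -> int64, writer required: retries aligns to retries
  audit.street: no writer match
  float32 -> float32, writer required: audit.height aligns to audit.height
  int64 -> int64, writer optional: audit.zip aligns to audit.zip
  leftover writer field: audit.primary
  R1 fires at audit.street
  backward on Order therefore BREAKING (1)
checking forward for Order: reader v1 against writer v2:
  list<string> -> list<string>, writer required: scores aligns to scores
  Audit -> Audit, writer required: audit aligns to audit
  string -> string, writer required: street aligns to street
  float64 -> float32, writer required: rating aligns to rating
  int64 -> int64, writer required: retries aligns to retries
  float32 -> float32, writer required: audit.height aligns to audit.height
  audit.primary: no writer match
  int64 -> int64, writer optional: audit.zip aligns to audit.zip
  leftover writer field: audit.street
  R3 fires at rating
  forward on Order therefore BREAKING (1)
migrating the Order value to v1:
  scores := []
  audit.height := 10.0
  audit.primary := null (not supplied -> null)
  audit.zip := 40
  writer audit.street: kept under "unknown"
  street := "omega"
  read fails at rating under R3
  => FAILS_AT (rating, R3)


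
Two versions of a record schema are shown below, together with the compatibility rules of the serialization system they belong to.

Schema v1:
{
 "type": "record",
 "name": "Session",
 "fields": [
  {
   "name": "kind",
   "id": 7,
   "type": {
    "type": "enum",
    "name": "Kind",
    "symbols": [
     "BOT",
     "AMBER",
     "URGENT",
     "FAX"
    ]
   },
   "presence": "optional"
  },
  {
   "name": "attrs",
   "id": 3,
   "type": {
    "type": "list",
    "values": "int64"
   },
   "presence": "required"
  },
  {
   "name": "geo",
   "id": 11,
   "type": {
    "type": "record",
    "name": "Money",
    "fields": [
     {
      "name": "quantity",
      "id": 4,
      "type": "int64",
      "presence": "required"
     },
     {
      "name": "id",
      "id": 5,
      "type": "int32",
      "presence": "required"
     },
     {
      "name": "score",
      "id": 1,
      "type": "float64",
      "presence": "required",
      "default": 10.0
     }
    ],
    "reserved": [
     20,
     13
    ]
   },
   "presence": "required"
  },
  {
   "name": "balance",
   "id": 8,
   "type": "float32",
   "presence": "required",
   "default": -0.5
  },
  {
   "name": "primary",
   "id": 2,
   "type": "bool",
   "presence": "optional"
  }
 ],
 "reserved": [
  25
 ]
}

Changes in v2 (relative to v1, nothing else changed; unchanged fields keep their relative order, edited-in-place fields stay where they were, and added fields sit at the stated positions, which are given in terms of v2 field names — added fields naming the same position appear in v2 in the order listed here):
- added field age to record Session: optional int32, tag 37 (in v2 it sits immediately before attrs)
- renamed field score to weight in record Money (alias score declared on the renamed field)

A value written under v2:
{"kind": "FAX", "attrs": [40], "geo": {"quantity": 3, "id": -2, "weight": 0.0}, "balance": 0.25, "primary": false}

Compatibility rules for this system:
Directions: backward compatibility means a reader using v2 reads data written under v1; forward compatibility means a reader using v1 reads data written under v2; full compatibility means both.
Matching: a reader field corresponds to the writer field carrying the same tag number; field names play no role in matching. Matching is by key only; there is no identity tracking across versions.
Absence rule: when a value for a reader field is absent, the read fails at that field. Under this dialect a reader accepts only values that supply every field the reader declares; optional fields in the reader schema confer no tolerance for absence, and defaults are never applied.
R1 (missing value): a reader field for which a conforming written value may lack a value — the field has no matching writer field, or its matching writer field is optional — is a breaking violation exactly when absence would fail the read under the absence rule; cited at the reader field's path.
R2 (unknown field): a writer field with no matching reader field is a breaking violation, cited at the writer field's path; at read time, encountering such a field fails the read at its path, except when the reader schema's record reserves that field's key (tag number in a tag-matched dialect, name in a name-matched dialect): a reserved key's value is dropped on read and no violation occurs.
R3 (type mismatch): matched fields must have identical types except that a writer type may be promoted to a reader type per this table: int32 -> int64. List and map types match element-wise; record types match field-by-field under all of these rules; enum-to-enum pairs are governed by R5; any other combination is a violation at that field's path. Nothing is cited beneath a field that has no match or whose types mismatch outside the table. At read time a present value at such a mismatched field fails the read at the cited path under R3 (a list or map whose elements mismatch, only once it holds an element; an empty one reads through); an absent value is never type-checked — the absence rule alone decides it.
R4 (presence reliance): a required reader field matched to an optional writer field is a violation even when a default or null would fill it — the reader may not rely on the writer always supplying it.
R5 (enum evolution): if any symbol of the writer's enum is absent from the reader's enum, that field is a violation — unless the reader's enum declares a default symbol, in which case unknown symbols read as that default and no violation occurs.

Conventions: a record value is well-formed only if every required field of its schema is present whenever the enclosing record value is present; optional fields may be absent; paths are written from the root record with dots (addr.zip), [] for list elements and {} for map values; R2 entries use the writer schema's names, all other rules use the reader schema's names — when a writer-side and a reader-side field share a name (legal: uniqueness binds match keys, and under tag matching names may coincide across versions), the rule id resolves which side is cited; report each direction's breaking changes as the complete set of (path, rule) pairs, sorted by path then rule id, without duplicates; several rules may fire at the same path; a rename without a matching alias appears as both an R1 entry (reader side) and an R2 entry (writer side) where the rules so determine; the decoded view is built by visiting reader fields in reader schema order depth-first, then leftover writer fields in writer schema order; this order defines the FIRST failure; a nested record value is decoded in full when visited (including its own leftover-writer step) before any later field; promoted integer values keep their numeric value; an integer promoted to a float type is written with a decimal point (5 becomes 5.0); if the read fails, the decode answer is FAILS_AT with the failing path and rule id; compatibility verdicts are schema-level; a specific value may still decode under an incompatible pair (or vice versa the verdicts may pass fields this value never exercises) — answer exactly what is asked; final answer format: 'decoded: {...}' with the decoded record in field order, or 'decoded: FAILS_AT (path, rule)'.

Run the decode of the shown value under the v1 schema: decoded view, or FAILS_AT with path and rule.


decoded: {"kind": "FAX", "attrs": [40], "geo": {"quantity": 3, "id": -2, "score": 0.0}, "balance": 0.25, "primary": false}

in Session below, arrows point writer -> reader
decoding the Session value with the v1 reader:
  kind := "FAX"
  attrs := [40]
  geo.quantity := 3
  geo.id := -2
  geo.score := 0.0 (from writer weight)
  balance := 0.25
  primary := false
  => decoded: {"kind": "FAX", "attrs": [40], "geo": {"quantity": 3, "id": -2, "score": 0.0}, "balance": 0.25, "primary": false}
the rest of the Session diff is inert for this question:
  added field age to record Session: optional int32, tag 37 (in v2 it sits immediately before attrs) -> changes Session's schema-level verdicts only — the decode of this value is the same
  renamed field score to weight in record Money (alias score declared on the renamed field) -> inert under this dialect — no rule fires on Session and the result does not move
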